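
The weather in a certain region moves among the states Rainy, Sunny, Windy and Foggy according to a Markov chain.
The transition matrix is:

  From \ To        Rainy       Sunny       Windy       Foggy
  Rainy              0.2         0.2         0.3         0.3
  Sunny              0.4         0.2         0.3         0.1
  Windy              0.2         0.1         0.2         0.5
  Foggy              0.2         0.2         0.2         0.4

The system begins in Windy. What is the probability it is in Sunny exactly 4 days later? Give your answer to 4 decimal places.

Propagate the distribution vector 4 days from Windy.
After 0 days: (0.0000, 0.0000, 1.0000, 0.0000)
After 1 day: (0.2000, 0.1000, 0.2000, 0.5000)
After 2 days: (0.2200, 0.1800, 0.2300, 0.3700)
After 3 days: (0.2360, 0.1770, 0.2400, 0.3470)
After 4 days: (0.2354, 0.1760, 0.2413, 0.3473)
P(in Sunny after 4 days) = 0.1760

0.1760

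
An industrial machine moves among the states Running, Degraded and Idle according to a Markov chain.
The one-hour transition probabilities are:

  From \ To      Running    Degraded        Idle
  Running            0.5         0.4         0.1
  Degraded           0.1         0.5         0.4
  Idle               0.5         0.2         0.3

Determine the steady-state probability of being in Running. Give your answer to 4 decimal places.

Let the stationary distribution be π with π = πP and π_1 + π_2 + π_3 = 1.
π_1 = 0.5·π_1 + 0.1·π_2 + 0.5·π_3
π_2 = 0.4·π_1 + 0.5·π_2 + 0.2·π_3
Solving with the normalization constraint gives π = (0.3462, 0.3846, 0.2692).
So the stationary probability of Running is 0.3462.

0.3462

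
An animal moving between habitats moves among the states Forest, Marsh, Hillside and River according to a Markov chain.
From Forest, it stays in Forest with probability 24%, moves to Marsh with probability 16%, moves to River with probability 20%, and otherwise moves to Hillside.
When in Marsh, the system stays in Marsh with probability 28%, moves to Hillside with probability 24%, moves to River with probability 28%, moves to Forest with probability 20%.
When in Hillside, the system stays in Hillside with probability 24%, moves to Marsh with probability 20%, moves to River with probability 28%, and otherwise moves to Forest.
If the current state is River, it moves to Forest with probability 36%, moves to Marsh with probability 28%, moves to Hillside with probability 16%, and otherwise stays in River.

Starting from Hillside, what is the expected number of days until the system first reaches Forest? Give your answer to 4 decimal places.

3.5518

Let t(s) be the expected number of days to first reach Forest from state s, with t(Forest) = 0. Conditioning on the first day:
t(Marsh) = 1 + 0.28·t(Marsh) + 0.24·t(Hillside) + 0.28·t(River)
t(Hillside) = 1 + 0.2·t(Marsh) + 0.24·t(Hillside) + 0.28·t(River)
t(River) = 1 + 0.28·t(Marsh) + 0.16·t(Hillside) + 0.2·t(River)
Solving: t(Marsh) = 3.8607, t(Hillside) = 3.5518, t(River) = 3.3116.
Expected days from Hillside to Forest: 3.5518.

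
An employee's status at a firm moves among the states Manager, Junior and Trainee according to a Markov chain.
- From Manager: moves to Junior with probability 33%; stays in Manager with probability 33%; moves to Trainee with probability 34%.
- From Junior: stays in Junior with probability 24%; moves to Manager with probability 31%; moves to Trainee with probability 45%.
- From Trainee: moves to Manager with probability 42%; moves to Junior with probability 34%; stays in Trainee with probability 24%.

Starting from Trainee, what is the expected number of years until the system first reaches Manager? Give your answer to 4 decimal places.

Let t(s) be the expected number of years to first reach Manager from state s, with t(Manager) = 0. Conditioning on the first year:
t(Junior) = 1 + 0.24·t(Junior) + 0.45·t(Trainee)
t(Trainee) = 1 + 0.34·t(Junior) + 0.24·t(Trainee)
Solving: t(Junior) = 2.8497, t(Trainee) = 2.5907.
Expected years from Trainee to Manager: 2.5907.

2.5907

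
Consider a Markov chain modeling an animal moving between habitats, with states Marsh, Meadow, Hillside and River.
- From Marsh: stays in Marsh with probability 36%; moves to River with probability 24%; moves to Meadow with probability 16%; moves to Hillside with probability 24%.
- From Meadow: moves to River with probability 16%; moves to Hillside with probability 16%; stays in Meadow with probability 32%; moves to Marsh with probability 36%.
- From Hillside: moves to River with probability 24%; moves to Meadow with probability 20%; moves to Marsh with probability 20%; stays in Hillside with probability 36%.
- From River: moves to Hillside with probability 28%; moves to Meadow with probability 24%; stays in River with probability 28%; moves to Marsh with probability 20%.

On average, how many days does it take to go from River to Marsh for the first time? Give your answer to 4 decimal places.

Let t(s) be the expected number of days to first reach Marsh from state s, with t(Marsh) = 0. Conditioning on the first day:
t(Meadow) = 1 + 0.32·t(Meadow) + 0.16·t(Hillside) + 0.16·t(River)
t(Hillside) = 1 + 0.2·t(Meadow) + 0.36·t(Hillside) + 0.24·t(River)
t(River) = 1 + 0.24·t(Meadow) + 0.28·t(Hillside) + 0.28·t(River)
Solving: t(Meadow) = 3.4401, t(Hillside) = 4.2010, t(River) = 4.1693.
Expected days from River to Marsh: 4.1693.

4.1693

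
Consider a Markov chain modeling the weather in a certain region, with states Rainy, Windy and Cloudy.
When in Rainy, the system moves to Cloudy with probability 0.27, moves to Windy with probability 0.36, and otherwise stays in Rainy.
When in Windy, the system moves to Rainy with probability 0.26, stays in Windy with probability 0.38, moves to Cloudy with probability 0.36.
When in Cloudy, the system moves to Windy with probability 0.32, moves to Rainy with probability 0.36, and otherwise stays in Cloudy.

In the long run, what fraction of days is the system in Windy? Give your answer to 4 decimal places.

0.3544

Let the stationary distribution be π with π = πP and π_1 + π_2 + π_3 = 1.
π_1 = 0.37·π_1 + 0.26·π_2 + 0.36·π_3
π_2 = 0.36·π_1 + 0.38·π_2 + 0.32·π_3
Solving with the normalization constraint gives π = (0.3278, 0.3544, 0.3178).
So the stationary probability of Windy is 0.3544.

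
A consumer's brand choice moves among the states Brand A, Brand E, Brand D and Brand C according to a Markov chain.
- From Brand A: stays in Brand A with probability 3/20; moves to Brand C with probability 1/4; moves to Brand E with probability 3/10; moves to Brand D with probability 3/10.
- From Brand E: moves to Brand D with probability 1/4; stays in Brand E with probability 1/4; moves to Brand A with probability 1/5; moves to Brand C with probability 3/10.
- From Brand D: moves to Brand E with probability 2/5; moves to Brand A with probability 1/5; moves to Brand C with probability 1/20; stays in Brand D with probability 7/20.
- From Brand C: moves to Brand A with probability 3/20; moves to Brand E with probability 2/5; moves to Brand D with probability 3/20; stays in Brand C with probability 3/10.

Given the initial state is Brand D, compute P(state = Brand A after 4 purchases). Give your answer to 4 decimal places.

Propagate the distribution vector 4 purchases from Brand D.
After 0 purchases: (0.0000, 0.0000, 1.0000, 0.0000)
After 1 purchase: (0.2000, 0.4000, 0.3500, 0.0500)
After 2 purchases: (0.1875, 0.3200, 0.2900, 0.2025)
After 3 purchases: (0.1805, 0.3333, 0.2681, 0.2181)
After 4 purchases: (0.1801, 0.3320, 0.2640, 0.2239)
P(in Brand A after 4 purchases) = 0.1801

0.1801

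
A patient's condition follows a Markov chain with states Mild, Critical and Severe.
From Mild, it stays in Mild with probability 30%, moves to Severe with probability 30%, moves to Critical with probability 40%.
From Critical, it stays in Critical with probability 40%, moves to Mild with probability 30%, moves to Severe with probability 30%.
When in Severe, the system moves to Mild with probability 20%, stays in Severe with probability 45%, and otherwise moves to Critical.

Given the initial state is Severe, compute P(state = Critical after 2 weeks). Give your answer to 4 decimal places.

0.3775

Sum over the intermediate state after 1 week:
P = P(Severe→Mild)·P(Mild→Critical) + P(Severe→Critical)·P(Critical→Critical) + P(Severe→Severe)·P(Severe→Critical)
  = 0.2×0.4 + 0.35×0.4 + 0.45×0.35
  = 0.0800 + 0.1400 + 0.1575 = 0.3775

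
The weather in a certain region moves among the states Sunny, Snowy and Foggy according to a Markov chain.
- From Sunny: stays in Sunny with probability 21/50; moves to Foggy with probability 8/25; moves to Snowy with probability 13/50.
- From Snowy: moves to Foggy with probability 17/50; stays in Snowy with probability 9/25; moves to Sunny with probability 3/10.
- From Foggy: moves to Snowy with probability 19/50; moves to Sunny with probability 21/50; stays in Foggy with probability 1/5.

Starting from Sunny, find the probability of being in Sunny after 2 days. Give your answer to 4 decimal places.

0.3888

Sum over the intermediate state after 1 day:
P = P(Sunny→Sunny)·P(Sunny→Sunny) + P(Sunny→Snowy)·P(Snowy→Sunny) + P(Sunny→Foggy)·P(Foggy→Sunny)
  = 0.42×0.42 + 0.26×0.3 + 0.32×0.42
  = 0.1764 + 0.0780 + 0.1344 = 0.3888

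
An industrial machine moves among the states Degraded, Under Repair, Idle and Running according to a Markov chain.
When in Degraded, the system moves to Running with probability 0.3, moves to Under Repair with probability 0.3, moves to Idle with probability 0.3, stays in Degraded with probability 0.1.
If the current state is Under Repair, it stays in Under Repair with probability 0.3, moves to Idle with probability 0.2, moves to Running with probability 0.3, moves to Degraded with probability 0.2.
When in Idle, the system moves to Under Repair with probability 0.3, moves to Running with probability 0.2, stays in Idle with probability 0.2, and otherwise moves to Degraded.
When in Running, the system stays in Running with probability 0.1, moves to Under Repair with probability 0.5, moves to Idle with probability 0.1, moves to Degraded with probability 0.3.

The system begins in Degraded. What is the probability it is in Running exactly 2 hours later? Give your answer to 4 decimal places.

0.2100

Propagate the distribution vector 2 hours from Degraded.
After 0 hours: (1.0000, 0.0000, 0.0000, 0.0000)
After 1 hour: (0.1000, 0.3000, 0.3000, 0.3000)
After 2 hours: (0.2500, 0.3600, 0.1800, 0.2100)
P(in Running after 2 hours) = 0.2100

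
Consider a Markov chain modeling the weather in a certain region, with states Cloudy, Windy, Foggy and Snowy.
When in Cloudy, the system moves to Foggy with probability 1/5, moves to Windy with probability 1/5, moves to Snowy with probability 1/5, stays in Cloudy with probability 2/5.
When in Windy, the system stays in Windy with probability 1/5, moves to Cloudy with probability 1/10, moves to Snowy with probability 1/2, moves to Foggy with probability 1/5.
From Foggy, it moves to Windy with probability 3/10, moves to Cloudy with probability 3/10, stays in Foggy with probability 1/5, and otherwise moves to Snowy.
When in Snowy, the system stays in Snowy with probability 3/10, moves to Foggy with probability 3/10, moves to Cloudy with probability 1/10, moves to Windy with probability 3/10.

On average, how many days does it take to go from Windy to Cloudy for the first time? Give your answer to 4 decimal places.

6.7956

Let t(s) be the expected number of days to first reach Cloudy from state s, with t(Cloudy) = 0. Conditioning on the first day:
t(Windy) = 1 + 0.2·t(Windy) + 0.2·t(Foggy) + 0.5·t(Snowy)
t(Foggy) = 1 + 0.3·t(Windy) + 0.2·t(Foggy) + 0.2·t(Snowy)
t(Snowy) = 1 + 0.3·t(Windy) + 0.3·t(Foggy) + 0.3·t(Snowy)
Solving: t(Windy) = 6.7956, t(Foggy) = 5.4696, t(Snowy) = 6.6851.
Expected days from Windy to Cloudy: 6.7956.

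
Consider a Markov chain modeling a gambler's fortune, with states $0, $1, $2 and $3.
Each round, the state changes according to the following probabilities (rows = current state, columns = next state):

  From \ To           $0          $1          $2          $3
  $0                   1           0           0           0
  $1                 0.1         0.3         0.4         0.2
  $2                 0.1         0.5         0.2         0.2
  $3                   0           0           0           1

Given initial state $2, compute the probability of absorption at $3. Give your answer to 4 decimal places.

0.6667

Let h(s) be the probability of absorption at $3 starting from transient state s. Then h($3) = 1 and h($0) = 0. By first-step analysis:
h($1) = 0.1·0 + 0.3·h($1) + 0.4·h($2) + 0.2·1
h($2) = 0.1·0 + 0.5·h($1) + 0.2·h($2) + 0.2·1
Solving: h($1) = 0.6667, h($2) = 0.6667.
Starting from $2, the probability is 0.6667.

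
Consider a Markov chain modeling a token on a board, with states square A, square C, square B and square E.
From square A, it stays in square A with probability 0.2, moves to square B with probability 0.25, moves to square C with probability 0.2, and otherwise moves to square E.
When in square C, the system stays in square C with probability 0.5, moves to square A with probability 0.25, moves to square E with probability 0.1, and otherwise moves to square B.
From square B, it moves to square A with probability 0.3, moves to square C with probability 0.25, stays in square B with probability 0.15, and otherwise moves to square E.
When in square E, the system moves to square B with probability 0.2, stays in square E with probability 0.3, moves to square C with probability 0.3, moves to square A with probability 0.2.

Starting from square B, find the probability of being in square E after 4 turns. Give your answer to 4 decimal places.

Propagate the distribution vector 4 turns from square B.
After 0 turns: (0.0000, 0.0000, 1.0000, 0.0000)
After 1 turn: (0.3000, 0.2500, 0.1500, 0.3000)
After 2 turns: (0.2275, 0.3125, 0.1950, 0.2650)
After 3 turns: (0.2351, 0.3300, 0.1860, 0.2489)
After 4 turns: (0.2351, 0.3332, 0.1860, 0.2458)
P(in square E after 4 turns) = 0.2458

0.2458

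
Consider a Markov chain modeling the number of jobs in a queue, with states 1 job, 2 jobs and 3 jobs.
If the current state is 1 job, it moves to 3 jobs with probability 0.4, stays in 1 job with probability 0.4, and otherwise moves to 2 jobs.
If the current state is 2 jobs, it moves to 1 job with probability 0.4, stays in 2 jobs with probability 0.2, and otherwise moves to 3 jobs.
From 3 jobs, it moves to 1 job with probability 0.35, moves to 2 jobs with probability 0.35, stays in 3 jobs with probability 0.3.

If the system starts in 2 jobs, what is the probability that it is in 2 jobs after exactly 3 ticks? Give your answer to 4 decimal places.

0.2540

Propagate the distribution vector 3 ticks from 2 jobs.
After 0 ticks: (0.0000, 1.0000, 0.0000)
After 1 tick: (0.4000, 0.2000, 0.4000)
After 2 ticks: (0.3800, 0.2600, 0.3600)
After 3 ticks: (0.3820, 0.2540, 0.3640)
P(in 2 jobs after 3 ticks) = 0.2540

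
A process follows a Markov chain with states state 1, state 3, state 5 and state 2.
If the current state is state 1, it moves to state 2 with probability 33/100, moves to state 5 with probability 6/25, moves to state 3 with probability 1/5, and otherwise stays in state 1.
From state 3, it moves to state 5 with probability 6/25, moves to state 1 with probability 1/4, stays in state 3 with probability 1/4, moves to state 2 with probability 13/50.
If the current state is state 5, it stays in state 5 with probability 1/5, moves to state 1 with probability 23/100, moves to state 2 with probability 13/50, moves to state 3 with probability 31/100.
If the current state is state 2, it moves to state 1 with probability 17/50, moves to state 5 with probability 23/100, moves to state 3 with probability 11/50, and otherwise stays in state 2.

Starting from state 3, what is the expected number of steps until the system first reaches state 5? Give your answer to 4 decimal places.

4.2133

Let t(s) be the expected number of steps to first reach state 5 from state s, with t(state 5) = 0. Conditioning on the first step:
t(state 1) = 1 + 0.23·t(state 1) + 0.2·t(state 3) + 0.33·t(state 2)
t(state 3) = 1 + 0.25·t(state 1) + 0.25·t(state 3) + 0.26·t(state 2)
t(state 2) = 1 + 0.34·t(state 1) + 0.22·t(state 3) + 0.21·t(state 2)
Solving: t(state 1) = 4.2160, t(state 3) = 4.2133, t(state 2) = 4.2536.
Expected steps from state 3 to state 5: 4.2133.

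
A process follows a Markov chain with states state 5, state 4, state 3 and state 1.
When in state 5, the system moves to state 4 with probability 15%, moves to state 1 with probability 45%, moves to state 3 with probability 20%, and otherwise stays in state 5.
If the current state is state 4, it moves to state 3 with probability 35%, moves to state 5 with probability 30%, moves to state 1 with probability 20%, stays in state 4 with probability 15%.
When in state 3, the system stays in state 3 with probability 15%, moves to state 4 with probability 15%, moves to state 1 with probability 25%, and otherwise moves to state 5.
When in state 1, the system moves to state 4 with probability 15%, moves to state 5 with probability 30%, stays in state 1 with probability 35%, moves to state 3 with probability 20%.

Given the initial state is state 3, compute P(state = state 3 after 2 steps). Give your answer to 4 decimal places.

0.2150

Propagate the distribution vector 2 steps from state 3.
After 0 steps: (0.0000, 0.0000, 1.0000, 0.0000)
After 1 step: (0.4500, 0.1500, 0.1500, 0.2500)
After 2 steps: (0.2775, 0.1500, 0.2150, 0.3575)
P(in state 3 after 2 steps) = 0.2150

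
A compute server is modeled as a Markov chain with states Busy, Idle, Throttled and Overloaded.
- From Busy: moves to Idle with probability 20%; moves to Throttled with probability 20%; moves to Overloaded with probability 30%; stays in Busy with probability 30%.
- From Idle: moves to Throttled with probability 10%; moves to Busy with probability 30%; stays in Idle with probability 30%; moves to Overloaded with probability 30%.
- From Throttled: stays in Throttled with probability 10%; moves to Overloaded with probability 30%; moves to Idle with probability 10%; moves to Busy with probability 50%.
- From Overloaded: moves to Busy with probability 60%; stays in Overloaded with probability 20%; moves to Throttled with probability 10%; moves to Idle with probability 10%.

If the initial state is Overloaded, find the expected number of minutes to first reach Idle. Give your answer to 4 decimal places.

6.8947

Let t(s) be the expected number of minutes to first reach Idle from state s, with t(Idle) = 0. Conditioning on the first minute:
t(Busy) = 1 + 0.3·t(Busy) + 0.2·t(Throttled) + 0.3·t(Overloaded)
t(Throttled) = 1 + 0.5·t(Busy) + 0.1·t(Throttled) + 0.3·t(Overloaded)
t(Overloaded) = 1 + 0.6·t(Busy) + 0.1·t(Throttled) + 0.2·t(Overloaded)
Solving: t(Busy) = 6.3684, t(Throttled) = 6.9474, t(Overloaded) = 6.8947.
Expected minutes from Overloaded to Idle: 6.8947.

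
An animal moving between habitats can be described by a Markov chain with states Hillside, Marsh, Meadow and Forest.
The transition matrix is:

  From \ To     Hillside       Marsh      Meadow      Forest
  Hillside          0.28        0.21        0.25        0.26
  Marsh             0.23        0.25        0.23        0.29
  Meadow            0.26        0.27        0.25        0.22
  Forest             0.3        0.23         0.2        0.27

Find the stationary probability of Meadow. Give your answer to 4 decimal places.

0.2322

Let the stationary distribution be π with π = πP and π_1 + π_2 + π_3 + π_4 = 1.
π_1 = 0.28·π_1 + 0.23·π_2 + 0.26·π_3 + 0.3·π_4
π_2 = 0.21·π_1 + 0.25·π_2 + 0.27·π_3 + 0.23·π_4
π_3 = 0.25·π_1 + 0.23·π_2 + 0.25·π_3 + 0.2·π_4
Solving with the normalization constraint gives π = (0.2686, 0.2387, 0.2322, 0.2605).
So the stationary probability of Meadow is 0.2322.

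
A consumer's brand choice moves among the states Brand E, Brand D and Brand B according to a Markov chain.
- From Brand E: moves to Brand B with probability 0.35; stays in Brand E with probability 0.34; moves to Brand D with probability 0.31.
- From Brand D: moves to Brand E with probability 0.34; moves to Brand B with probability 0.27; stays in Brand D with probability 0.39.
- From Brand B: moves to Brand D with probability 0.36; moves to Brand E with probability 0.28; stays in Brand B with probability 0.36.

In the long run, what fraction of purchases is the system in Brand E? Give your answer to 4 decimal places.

0.3205

Let the stationary distribution be π with π = πP and π_1 + π_2 + π_3 = 1.
π_1 = 0.34·π_1 + 0.34·π_2 + 0.28·π_3
π_2 = 0.31·π_1 + 0.39·π_2 + 0.36·π_3
Solving with the normalization constraint gives π = (0.3205, 0.3546, 0.3249).
So the stationary probability of Brand E is 0.3205.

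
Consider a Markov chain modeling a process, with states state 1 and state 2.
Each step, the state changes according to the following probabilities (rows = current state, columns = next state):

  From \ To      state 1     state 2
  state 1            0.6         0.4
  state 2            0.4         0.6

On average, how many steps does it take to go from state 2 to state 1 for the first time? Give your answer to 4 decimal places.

2.5000

Let t(s) be the expected number of steps to first reach state 1 from state s, with t(state 1) = 0. Conditioning on the first step:
t(state 2) = 1 + 0.6·t(state 2)
Solving: t(state 2) = 2.5000.
Expected steps from state 2 to state 1: 2.5000.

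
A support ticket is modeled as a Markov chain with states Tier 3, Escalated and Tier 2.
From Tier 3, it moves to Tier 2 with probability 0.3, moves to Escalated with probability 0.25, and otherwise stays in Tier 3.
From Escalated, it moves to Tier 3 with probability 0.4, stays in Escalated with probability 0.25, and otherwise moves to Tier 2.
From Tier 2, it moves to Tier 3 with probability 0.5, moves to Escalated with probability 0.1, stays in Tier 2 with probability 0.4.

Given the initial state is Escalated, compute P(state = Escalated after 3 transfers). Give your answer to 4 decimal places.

Propagate the distribution vector 3 transfers from Escalated.
After 0 transfers: (0.0000, 1.0000, 0.0000)
After 1 transfer: (0.4000, 0.2500, 0.3500)
After 2 transfers: (0.4550, 0.1975, 0.3475)
After 3 transfers: (0.4575, 0.1979, 0.3446)
P(in Escalated after 3 transfers) = 0.1979

0.1979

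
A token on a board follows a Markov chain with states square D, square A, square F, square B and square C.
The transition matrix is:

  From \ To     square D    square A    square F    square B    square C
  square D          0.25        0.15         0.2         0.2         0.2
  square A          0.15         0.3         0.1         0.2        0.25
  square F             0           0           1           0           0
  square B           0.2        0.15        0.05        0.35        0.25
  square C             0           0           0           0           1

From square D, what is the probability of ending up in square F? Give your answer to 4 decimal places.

Let h(s) be the probability of absorption at square F starting from transient state s. Then h(square F) = 1 and h(square C) = 0. By first-step analysis:
h(square D) = 0.25·h(square D) + 0.15·h(square A) + 0.2·1 + 0.2·h(square B) + 0.2·0
h(square A) = 0.15·h(square D) + 0.3·h(square A) + 0.1·1 + 0.2·h(square B) + 0.25·0
h(square B) = 0.2·h(square D) + 0.15·h(square A) + 0.05·1 + 0.35·h(square B) + 0.25·0
Solving: h(square D) = 0.4000, h(square A) = 0.3059, h(square B) = 0.2706.
Starting from square D, the probability is 0.4000.

0.4000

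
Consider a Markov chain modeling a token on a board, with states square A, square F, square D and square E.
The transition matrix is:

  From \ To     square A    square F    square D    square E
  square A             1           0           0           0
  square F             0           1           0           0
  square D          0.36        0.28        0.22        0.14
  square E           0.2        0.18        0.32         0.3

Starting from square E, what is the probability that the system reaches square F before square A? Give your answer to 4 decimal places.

Let h(s) be the probability of absorption at square F starting from transient state s. Then h(square F) = 1 and h(square A) = 0. By first-step analysis:
h(square D) = 0.36·0 + 0.28·1 + 0.22·h(square D) + 0.14·h(square E)
h(square E) = 0.2·0 + 0.18·1 + 0.32·h(square D) + 0.3·h(square E)
Solving: h(square D) = 0.4413, h(square E) = 0.4589.
Starting from square E, the probability is 0.4589.

0.4589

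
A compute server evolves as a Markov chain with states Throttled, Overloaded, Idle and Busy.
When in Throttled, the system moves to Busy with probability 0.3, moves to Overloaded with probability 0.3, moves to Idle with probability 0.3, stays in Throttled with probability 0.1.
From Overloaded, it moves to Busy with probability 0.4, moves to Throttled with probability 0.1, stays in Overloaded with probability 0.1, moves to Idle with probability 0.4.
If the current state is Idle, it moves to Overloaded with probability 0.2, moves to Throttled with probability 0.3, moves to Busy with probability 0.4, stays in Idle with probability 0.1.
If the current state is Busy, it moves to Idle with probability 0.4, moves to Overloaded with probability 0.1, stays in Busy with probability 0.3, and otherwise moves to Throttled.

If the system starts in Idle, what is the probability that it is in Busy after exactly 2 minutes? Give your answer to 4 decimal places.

Propagate the distribution vector 2 minutes from Idle.
After 0 minutes: (0.0000, 0.0000, 1.0000, 0.0000)
After 1 minute: (0.3000, 0.2000, 0.1000, 0.4000)
After 2 minutes: (0.1600, 0.1700, 0.3400, 0.3300)
P(in Busy after 2 minutes) = 0.3300

0.3300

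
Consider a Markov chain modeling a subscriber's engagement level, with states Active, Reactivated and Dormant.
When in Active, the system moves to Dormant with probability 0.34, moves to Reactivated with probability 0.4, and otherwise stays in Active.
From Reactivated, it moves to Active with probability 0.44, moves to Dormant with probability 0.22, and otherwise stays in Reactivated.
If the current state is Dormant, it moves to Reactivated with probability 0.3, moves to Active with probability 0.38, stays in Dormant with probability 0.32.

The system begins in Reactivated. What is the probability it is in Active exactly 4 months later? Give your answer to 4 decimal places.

Propagate the distribution vector 4 months from Reactivated.
After 0 months: (0.0000, 1.0000, 0.0000)
After 1 month: (0.4400, 0.3400, 0.2200)
After 2 months: (0.3476, 0.3576, 0.2948)
After 3 months: (0.3597, 0.3491, 0.2912)
After 4 months: (0.3578, 0.3499, 0.2923)
P(in Active after 4 months) = 0.3578

0.3578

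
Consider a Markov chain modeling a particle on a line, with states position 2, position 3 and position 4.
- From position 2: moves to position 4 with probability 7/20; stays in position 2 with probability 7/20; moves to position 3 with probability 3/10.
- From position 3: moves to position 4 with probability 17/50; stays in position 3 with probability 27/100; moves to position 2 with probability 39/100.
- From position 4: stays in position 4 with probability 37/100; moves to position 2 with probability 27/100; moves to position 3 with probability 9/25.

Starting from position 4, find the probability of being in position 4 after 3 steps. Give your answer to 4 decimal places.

Propagate the distribution vector 3 steps from position 4.
After 0 steps: (0.0000, 0.0000, 1.0000)
After 1 step: (0.2700, 0.3600, 0.3700)
After 2 steps: (0.3348, 0.3114, 0.3538)
After 3 steps: (0.3342, 0.3119, 0.3540)
P(in position 4 after 3 steps) = 0.3540

0.3540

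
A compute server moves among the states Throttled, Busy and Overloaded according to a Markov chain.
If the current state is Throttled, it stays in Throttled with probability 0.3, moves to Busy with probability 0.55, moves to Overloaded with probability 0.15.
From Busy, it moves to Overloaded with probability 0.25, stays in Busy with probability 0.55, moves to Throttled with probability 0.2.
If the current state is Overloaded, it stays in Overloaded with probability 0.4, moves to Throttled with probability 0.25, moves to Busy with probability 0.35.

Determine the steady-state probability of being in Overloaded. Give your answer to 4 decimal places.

Let the stationary distribution be π with π = πP and π_1 + π_2 + π_3 = 1.
π_1 = 0.3·π_1 + 0.2·π_2 + 0.25·π_3
π_2 = 0.55·π_1 + 0.55·π_2 + 0.35·π_3
Solving with the normalization constraint gives π = (0.2370, 0.4968, 0.2662).
So the stationary probability of Overloaded is 0.2662.

0.2662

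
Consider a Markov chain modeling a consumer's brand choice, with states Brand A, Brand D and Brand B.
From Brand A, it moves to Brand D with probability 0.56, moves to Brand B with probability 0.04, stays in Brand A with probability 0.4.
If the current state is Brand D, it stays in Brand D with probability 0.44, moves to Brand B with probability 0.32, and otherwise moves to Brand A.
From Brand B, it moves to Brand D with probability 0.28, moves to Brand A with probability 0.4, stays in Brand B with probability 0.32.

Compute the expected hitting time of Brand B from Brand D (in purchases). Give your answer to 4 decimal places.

4.1667

Let t(s) be the expected number of purchases to first reach Brand B from state s, with t(Brand B) = 0. Conditioning on the first purchase:
t(Brand A) = 1 + 0.4·t(Brand A) + 0.56·t(Brand D)
t(Brand D) = 1 + 0.24·t(Brand A) + 0.44·t(Brand D)
Solving: t(Brand A) = 5.5556, t(Brand D) = 4.1667.
Expected purchases from Brand D to Brand B: 4.1667.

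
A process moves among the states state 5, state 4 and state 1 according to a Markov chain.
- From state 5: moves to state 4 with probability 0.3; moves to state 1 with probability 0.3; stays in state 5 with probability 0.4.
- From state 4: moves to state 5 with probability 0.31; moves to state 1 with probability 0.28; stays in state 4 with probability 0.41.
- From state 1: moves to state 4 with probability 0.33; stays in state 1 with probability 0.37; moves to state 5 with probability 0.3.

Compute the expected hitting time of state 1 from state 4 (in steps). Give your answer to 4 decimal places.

3.4866

Let t(s) be the expected number of steps to first reach state 1 from state s, with t(state 1) = 0. Conditioning on the first step:
t(state 5) = 1 + 0.4·t(state 5) + 0.3·t(state 4)
t(state 4) = 1 + 0.31·t(state 5) + 0.41·t(state 4)
Solving: t(state 5) = 3.4100, t(state 4) = 3.4866.
Expected steps from state 4 to state 1: 3.4866.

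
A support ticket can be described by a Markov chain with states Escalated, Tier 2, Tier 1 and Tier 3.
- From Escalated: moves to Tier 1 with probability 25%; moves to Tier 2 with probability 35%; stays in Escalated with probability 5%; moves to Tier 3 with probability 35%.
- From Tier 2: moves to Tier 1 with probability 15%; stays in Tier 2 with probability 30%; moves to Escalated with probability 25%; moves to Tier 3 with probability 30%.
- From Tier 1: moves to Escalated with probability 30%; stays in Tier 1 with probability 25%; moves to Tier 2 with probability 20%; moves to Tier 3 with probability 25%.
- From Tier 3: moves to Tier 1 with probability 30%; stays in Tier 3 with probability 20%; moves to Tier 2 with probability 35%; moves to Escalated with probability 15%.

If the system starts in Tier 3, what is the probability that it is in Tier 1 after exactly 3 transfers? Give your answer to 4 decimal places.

0.2349

Propagate the distribution vector 3 transfers from Tier 3.
After 0 transfers: (0.0000, 0.0000, 0.0000, 1.0000)
After 1 transfer: (0.1500, 0.3500, 0.3000, 0.2000)
After 2 transfers: (0.2150, 0.2875, 0.2250, 0.2725)
After 3 transfers: (0.1910, 0.3019, 0.2349, 0.2723)
P(in Tier 1 after 3 transfers) = 0.2349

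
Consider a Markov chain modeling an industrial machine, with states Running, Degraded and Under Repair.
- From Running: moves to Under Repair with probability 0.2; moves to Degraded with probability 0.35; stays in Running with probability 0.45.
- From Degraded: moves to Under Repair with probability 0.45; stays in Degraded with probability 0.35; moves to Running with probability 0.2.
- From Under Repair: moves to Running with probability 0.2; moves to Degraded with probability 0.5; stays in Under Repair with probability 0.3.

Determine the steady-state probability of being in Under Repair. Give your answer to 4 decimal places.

0.3333

Let the stationary distribution be π with π = πP and π_1 + π_2 + π_3 = 1.
π_1 = 0.45·π_1 + 0.2·π_2 + 0.2·π_3
π_2 = 0.35·π_1 + 0.35·π_2 + 0.5·π_3
Solving with the normalization constraint gives π = (0.2667, 0.4000, 0.3333).
So the stationary probability of Under Repair is 0.3333.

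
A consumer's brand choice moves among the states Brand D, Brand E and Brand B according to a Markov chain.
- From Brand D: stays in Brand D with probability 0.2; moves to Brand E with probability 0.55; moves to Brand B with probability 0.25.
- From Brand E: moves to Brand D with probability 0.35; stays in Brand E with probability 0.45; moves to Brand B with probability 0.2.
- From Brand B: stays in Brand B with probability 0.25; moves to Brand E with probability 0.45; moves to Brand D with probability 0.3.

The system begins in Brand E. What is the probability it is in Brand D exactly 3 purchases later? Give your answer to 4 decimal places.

0.2955

Propagate the distribution vector 3 purchases from Brand E.
After 0 purchases: (0.0000, 1.0000, 0.0000)
After 1 purchase: (0.3500, 0.4500, 0.2000)
After 2 purchases: (0.2875, 0.4850, 0.2275)
After 3 purchases: (0.2955, 0.4788, 0.2258)
P(in Brand D after 3 purchases) = 0.2955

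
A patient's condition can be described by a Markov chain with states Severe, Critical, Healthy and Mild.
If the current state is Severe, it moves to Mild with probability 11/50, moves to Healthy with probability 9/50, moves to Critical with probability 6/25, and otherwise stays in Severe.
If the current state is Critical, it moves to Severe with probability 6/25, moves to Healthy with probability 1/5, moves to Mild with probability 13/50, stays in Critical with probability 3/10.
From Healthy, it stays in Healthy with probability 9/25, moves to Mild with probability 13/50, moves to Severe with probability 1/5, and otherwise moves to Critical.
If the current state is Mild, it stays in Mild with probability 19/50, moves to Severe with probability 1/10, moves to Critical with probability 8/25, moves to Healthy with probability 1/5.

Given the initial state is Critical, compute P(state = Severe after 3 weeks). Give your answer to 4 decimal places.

0.2184

Propagate the distribution vector 3 weeks from Critical.
After 0 weeks: (0.0000, 1.0000, 0.0000, 0.0000)
After 1 week: (0.2400, 0.3000, 0.2000, 0.2600)
After 2 weeks: (0.2244, 0.2668, 0.2272, 0.2816)
After 3 weeks: (0.2184, 0.2649, 0.2319, 0.2848)
P(in Severe after 3 weeks) = 0.2184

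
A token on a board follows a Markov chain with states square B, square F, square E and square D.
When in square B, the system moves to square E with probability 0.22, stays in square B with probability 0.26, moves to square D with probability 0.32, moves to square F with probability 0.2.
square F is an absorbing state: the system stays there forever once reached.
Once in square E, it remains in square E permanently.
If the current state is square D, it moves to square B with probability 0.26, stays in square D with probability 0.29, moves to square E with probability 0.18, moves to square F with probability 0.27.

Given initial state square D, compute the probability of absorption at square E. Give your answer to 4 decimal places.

Let h(s) be the probability of absorption at square E starting from transient state s. Then h(square E) = 1 and h(square F) = 0. By first-step analysis:
h(square B) = 0.26·h(square B) + 0.2·0 + 0.22·1 + 0.32·h(square D)
h(square D) = 0.26·h(square B) + 0.27·0 + 0.18·1 + 0.29·h(square D)
Solving: h(square B) = 0.4835, h(square D) = 0.4306.
Starting from square D, the probability is 0.4306.

0.4306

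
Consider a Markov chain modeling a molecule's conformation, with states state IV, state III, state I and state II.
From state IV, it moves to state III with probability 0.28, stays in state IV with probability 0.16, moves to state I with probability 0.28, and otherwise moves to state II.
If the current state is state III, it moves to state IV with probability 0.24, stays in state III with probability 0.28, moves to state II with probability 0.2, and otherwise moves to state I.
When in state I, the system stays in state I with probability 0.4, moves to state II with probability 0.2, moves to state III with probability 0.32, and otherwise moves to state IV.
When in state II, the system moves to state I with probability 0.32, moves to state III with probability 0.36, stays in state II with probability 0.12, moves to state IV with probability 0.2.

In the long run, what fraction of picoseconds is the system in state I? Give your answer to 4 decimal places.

0.3272

Let the stationary distribution be π with π = πP and π_1 + π_2 + π_3 + π_4 = 1.
π_1 = 0.16·π_1 + 0.24·π_2 + 0.08·π_3 + 0.2·π_4
π_2 = 0.28·π_1 + 0.28·π_2 + 0.32·π_3 + 0.36·π_4
π_3 = 0.28·π_1 + 0.28·π_2 + 0.4·π_3 + 0.32·π_4
Solving with the normalization constraint gives π = (0.1664, 0.3089, 0.3272, 0.1975).
So the stationary probability of state I is 0.3272.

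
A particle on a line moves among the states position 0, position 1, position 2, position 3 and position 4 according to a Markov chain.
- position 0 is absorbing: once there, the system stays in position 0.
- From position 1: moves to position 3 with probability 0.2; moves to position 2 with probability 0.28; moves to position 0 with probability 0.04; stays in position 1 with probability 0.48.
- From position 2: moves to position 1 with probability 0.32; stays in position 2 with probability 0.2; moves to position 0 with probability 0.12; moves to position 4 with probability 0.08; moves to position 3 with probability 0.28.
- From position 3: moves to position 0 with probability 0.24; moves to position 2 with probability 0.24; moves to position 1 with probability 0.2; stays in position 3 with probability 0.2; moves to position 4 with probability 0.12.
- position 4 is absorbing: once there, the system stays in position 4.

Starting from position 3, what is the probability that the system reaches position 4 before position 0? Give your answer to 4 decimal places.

0.3288

Let h(s) be the probability of absorption at position 4 starting from transient state s. Then h(position 4) = 1 and h(position 0) = 0. By first-step analysis:
h(position 1) = 0.04·0 + 0.48·h(position 1) + 0.28·h(position 2) + 0.2·h(position 3)
h(position 2) = 0.12·0 + 0.32·h(position 1) + 0.2·h(position 2) + 0.28·h(position 3) + 0.08·1
h(position 3) = 0.24·0 + 0.2·h(position 1) + 0.24·h(position 2) + 0.2·h(position 3) + 0.12·1
Solving: h(position 1) = 0.3087, h(position 2) = 0.3386, h(position 3) = 0.3288.
Starting from position 3, the probability is 0.3288.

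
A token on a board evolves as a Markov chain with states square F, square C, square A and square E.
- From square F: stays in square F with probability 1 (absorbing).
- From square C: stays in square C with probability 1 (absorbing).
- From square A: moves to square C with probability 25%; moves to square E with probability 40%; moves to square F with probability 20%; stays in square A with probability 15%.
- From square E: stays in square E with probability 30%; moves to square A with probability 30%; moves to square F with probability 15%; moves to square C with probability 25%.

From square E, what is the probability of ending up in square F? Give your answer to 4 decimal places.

Let h(s) be the probability of absorption at square F starting from transient state s. Then h(square F) = 1 and h(square C) = 0. By first-step analysis:
h(square A) = 0.2·1 + 0.25·0 + 0.15·h(square A) + 0.4·h(square E)
h(square E) = 0.15·1 + 0.25·0 + 0.3·h(square A) + 0.3·h(square E)
Solving: h(square A) = 0.4211, h(square E) = 0.3947.
Starting from square E, the probability is 0.3947.

0.3947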